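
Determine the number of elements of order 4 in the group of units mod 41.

2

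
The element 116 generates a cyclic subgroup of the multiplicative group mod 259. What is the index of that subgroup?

The order of 116 must divide φ(259) = φ(7·37) = (7−1)·(37−1) = 6·36 = 216 = 2^3 · 3^3.
Divisors of 216: 1, 2, 3, 4, 6, 8, 9, 12, 18, 24, 27, 36, 54, 72, 108, 216.
Test each divisor d:
116^1 ≡ 116 (mod 259)
116^2 ≡ 247 (mod 259)
116^3 ≡ 162 (mod 259)
116^4 ≡ 144 (mod 259)
116^6 ≡ 85 (mod 259)
116^8 ≡ 16 (mod 259)
116^9 ≡ 43 (mod 259)
116^12 ≡ 232 (mod 259)
116^18 ≡ 36 (mod 259)
116^24 ≡ 211 (mod 259)
116^27 ≡ 253 (mod 259)
116^36 ≡ 1 (mod 259) ✓
Thus |⟨116⟩| = ord(116) = 36.
[(Z/259Z)^× : ⟨116⟩] = 216/36 = 6.

6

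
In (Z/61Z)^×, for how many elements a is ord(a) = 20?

φ(61) = 61 − 1 = 60 = 2^2 · 3 · 5.
In a cyclic group of order 60, there are φ(d) elements of order d for each divisor d of 60, and zero for non-divisors.
20 = 2^2 · 5 divides 60, and φ(20) = 8.

8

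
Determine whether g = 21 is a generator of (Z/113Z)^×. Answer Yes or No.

φ(113) = 113 − 1 = 112 = 2^4 · 7.
21 is a primitive root mod 113 iff 21^(φ(113)/q) ≢ 1 for every prime q | φ(113), i.e. q ∈ {2, 7}.
21^56 ≡ 112 (mod 113)  [q = 2: ≢ 1 ✓]
21^16 ≡ 28 (mod 113)  [q = 7: ≢ 1 ✓]
All checks pass, so 21 has order 112 and is a primitive root modulo 113.

Yes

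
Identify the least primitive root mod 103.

φ(103) = 103 − 1 = 102 = 2 · 3 · 17.
Test candidates g = 2, 3, … against the prime factors q ∈ {2, 3, 17} of φ(103): g is a generator iff g^(102/q) ≢ 1 for every such q.
g = 2: 2^51 ≡ 1 — hits 1, so not a primitive root.
g = 3: 3^51 ≡ 102; 3^34 ≡ 1 — hits 1, so not a primitive root.
g = 4: 4^51 ≡ 1 — hits 1, so not a primitive root.
g = 5: 5^51 ≡ 102; 5^34 ≡ 56; 5^6 ≡ 72 — none is 1, so 5 is a primitive root.
The smallest primitive root modulo 103 is 5.

5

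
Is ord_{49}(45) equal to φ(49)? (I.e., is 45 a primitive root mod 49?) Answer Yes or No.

Yes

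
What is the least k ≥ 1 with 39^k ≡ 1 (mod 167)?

166

ord(39) | φ(167) = 167 − 1 = 166 = 2 · 83.
Divisors of 166: 1, 2, 83, 166.
Evaluate successive powers at the divisors of 166:
39^1 ≡ 39 (mod 167)
39^2 ≡ 18 (mod 167)
39^83 ≡ 166 (mod 167)
39^166 ≡ 1 (mod 167) ✓
Hence ord(39) = 166.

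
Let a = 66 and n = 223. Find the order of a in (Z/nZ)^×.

ord(66) | φ(223) = 223 − 1 = 222 = 2 · 3 · 37.
Divisors of 222: 1, 2, 3, 6, 37, 74, 111, 222.
Compute 66^d (mod 223) for the divisors d until we hit 1:
66^1 ≡ 66 (mod 223)
66^2 ≡ 119 (mod 223)
66^3 ≡ 49 (mod 223)
66^6 ≡ 171 (mod 223)
66^37 ≡ 1 (mod 223) ✓
The smallest such exponent is 37, so the order of 66 is 37.

37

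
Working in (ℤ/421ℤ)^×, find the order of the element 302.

210

By Lagrange's theorem, ord_421(302) divides φ(421) = 421 − 1 = 420 = 2^2 · 3 · 5 · 7.
Divisors of 420: 1, 2, 3, 4, 5, 6, 7, 10, 12, 14, 15, 20, 21, 28, 30, 35, 42, 60, 70, 84, 105, 140, 210, 420.
Test each divisor d:
302^1 ≡ 302 (mod 421)
302^2 ≡ 268 (mod 421)
302^3 ≡ 104 (mod 421)
302^4 ≡ 254 (mod 421)
302^5 ≡ 86 (mod 421)
302^6 ≡ 291 (mod 421)
302^7 ≡ 314 (mod 421)
302^10 ≡ 239 (mod 421)
302^12 ≡ 60 (mod 421)
302^14 ≡ 82 (mod 421)
302^15 ≡ 346 (mod 421)
302^20 ≡ 286 (mod 421)
302^21 ≡ 67 (mod 421)
302^28 ≡ 409 (mod 421)
302^30 ≡ 152 (mod 421)
302^35 ≡ 21 (mod 421)
302^42 ≡ 279 (mod 421)
302^60 ≡ 370 (mod 421)
302^70 ≡ 20 (mod 421)
302^84 ≡ 377 (mod 421)
302^105 ≡ 420 (mod 421)
302^140 ≡ 400 (mod 421)
302^210 ≡ 1 (mod 421) ✓
Therefore the multiplicative order of 302 modulo 421 is 210.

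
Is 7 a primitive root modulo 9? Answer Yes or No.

φ(9) = φ(3^2) = 3·(3−1) = 6 = 2 · 3.
7 is a primitive root mod 9 iff 7^(φ(9)/q) ≢ 1 for every prime q | φ(9), i.e. q ∈ {2, 3}.
7^3 ≡ 1 (mod 9)  [q = 2: ≡ 1 ✗]
7^2 ≡ 4 (mod 9)  [q = 3: ≢ 1 ✓]
7^3 ≡ 1 shows ord(7) | 3, strictly less than φ(9); not a primitive root.

No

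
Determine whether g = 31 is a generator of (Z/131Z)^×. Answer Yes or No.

φ(131) = 131 − 1 = 130 = 2 · 5 · 13.
An element g generates (Z/131Z)^× iff g^(130/q) ≢ 1 (mod 131) for each prime q ∈ {2, 5, 13}.
31^65 ≡ 130 (mod 131)  [q = 2: ≢ 1 ✓]
31^26 ≡ 89 (mod 131)  [q = 5: ≢ 1 ✓]
31^10 ≡ 62 (mod 131)  [q = 13: ≢ 1 ✓]
All checks pass, so 31 has order 130 and is a primitive root modulo 131.

Yes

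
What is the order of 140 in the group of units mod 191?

190

The order of 140 must divide φ(191) = 191 − 1 = 190 = 2 · 5 · 19.
Divisors of 190: 1, 2, 5, 10, 19, 38, 95, 190.
Test each divisor d:
140^1 ≡ 140 (mod 191)
140^2 ≡ 118 (mod 191)
140^5 ≡ 14 (mod 191)
140^10 ≡ 5 (mod 191)
140^19 ≡ 7 (mod 191)
140^38 ≡ 49 (mod 191)
140^95 ≡ 190 (mod 191)
140^190 ≡ 1 (mod 191) ✓
Hence ord(140) = 190.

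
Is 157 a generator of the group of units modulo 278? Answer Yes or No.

φ(278) = φ(2)·φ(139) = 1·138 = 138 = 2 · 3 · 23.
It suffices to check that the order of 157 is not a proper divisor of 138: compute 157^(138/q) for q ∈ {2, 3, 23}.
157^69 ≡ 277 (mod 278)  [q = 2: ≢ 1 ✓]
157^46 ≡ 181 (mod 278)  [q = 3: ≢ 1 ✓]
157^6 ≡ 175 (mod 278)  [q = 23: ≢ 1 ✓]
All checks pass, so 157 has order 138 and is a primitive root modulo 278.

Yes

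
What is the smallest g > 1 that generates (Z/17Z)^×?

3

φ(17) = 17 − 1 = 16 = 2^4.
Test candidates g = 2, 3, … against the prime factors q ∈ {2} of φ(17): g is a generator iff g^(16/q) ≢ 1 for every such q.
g = 2: 2^8 ≡ 1 — hits 1, so not a primitive root.
g = 3: 3^8 ≡ 16 — none is 1, so 3 is a primitive root.
The smallest primitive root modulo 17 is 3.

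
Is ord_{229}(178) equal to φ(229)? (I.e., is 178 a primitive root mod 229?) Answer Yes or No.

φ(229) = 229 − 1 = 228 = 2^2 · 3 · 19.
An element g generates (Z/229Z)^× iff g^(228/q) ≢ 1 (mod 229) for each prime q ∈ {2, 3, 19}.
178^114 ≡ 1 (mod 229)  [q = 2: ≡ 1 ✗]
178^76 ≡ 134 (mod 229)  [q = 3: ≢ 1 ✓]
178^12 ≡ 203 (mod 229)  [q = 19: ≢ 1 ✓]
178^114 ≡ 1 shows ord(178) | 114, strictly less than φ(229); not a primitive root.

No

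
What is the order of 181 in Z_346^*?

172

Since 181 ∈ (Z/346Z)^×, its order divides φ(346) = φ(2)·φ(173) = 1·172 = 172 = 2^2 · 43.
Divisors of 172: 1, 2, 4, 43, 86, 172.
Compute 181^d (mod 346) for the divisors d until we hit 1:
181^1 ≡ 181 (mod 346)
181^2 ≡ 237 (mod 346)
181^4 ≡ 117 (mod 346)
181^43 ≡ 93 (mod 346)
181^86 ≡ 345 (mod 346)
181^172 ≡ 1 (mod 346) ✓
So ord_346(181) = 172.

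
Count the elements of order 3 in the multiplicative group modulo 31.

2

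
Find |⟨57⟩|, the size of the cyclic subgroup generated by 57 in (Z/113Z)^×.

28

By Lagrange's theorem, ord_113(57) divides φ(113) = 113 − 1 = 112 = 2^4 · 7.
Divisors of 112: 1, 2, 4, 7, 8, 14, 16, 28, 56, 112.
Check 57^d mod 113 for each divisor in increasing order:
57^1 ≡ 57
57^2 ≡ 85
57^4 ≡ 106
57^7 ≡ 98
57^8 ≡ 49
57^14 ≡ 112
57^16 ≡ 28
57^28 ≡ 1
Therefore the multiplicative order of 57 modulo 113 is 28.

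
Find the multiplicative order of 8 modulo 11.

10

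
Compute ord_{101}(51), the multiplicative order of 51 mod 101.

ord(51) | φ(101) = 101 − 1 = 100 = 2^2 · 5^2.
Divisors of 100: 1, 2, 4, 5, 10, 20, 25, 50, 100.
Compute 51^d (mod 101) for the divisors d until we hit 1:
51^1 ≡ 51 (mod 101)
51^2 ≡ 76 (mod 101)
51^4 ≡ 19 (mod 101)
51^5 ≡ 60 (mod 101)
51^10 ≡ 65 (mod 101)
51^20 ≡ 84 (mod 101)
51^25 ≡ 91 (mod 101)
51^50 ≡ 100 (mod 101)
51^100 ≡ 1 (mod 101) ✓
The smallest such exponent is 100, so the order of 51 is 100.

100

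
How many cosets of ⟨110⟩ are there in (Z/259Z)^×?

Since 110 ∈ (Z/259Z)^×, its order divides φ(259) = φ(7·37) = (7−1)·(37−1) = 6·36 = 216 = 2^3 · 3^3.
Divisors of 216: 1, 2, 3, 4, 6, 8, 9, 12, 18, 24, 27, 36, 54, 72, 108, 216.
Test each divisor d:
110^1 ≡ 110 (mod 259)
110^2 ≡ 186 (mod 259)
110^3 ≡ 258 (mod 259)
110^4 ≡ 149 (mod 259)
110^6 ≡ 1 (mod 259) ✓
The order of 110 is 6, so the subgroup it generates has 6 elements.
Index = |(Z/259Z)^×| / |⟨110⟩| = 216 / 6 = 36.

36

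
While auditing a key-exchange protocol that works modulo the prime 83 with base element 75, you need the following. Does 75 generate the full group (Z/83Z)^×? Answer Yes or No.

No

φ(83) = 83 − 1 = 82 = 2 · 41.
An element g generates (Z/83Z)^× iff g^(82/q) ≢ 1 (mod 83) for each prime q ∈ {2, 41}.
75^41 ≡ 1 (mod 83)  [q = 2: ≡ 1 ✗]
75^2 ≡ 64 (mod 83)  [q = 41: ≢ 1 ✓]
The check at q = 2 fails, so 75 generates a proper subgroup.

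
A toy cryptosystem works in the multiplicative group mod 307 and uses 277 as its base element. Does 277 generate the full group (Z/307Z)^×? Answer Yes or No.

No

φ(307) = 307 − 1 = 306 = 2 · 3^2 · 17.
An element g generates (Z/307Z)^× iff g^(306/q) ≢ 1 (mod 307) for each prime q ∈ {2, 3, 17}.
277^153 ≡ 1 (mod 307)  [q = 2: ≡ 1 ✗]
277^102 ≡ 289 (mod 307)  [q = 3: ≢ 1 ✓]
277^18 ≡ 280 (mod 307)  [q = 17: ≢ 1 ✓]
Since 277^153 ≡ 1, the order of 277 divides 153 < 306, so 277 is not a primitive root.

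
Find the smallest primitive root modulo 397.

φ(397) = 397 − 1 = 396 = 2^2 · 3^2 · 11.
Test candidates g = 2, 3, … against the prime factors q ∈ {2, 3, 11} of φ(397): g is a generator iff g^(396/q) ≢ 1 for every such q.
g = 2: 2^198 ≡ 396; 2^132 ≡ 1 — hits 1, so not a primitive root.
g = 3: 3^198 ≡ 1 — hits 1, so not a primitive root.
g = 4: 4^198 ≡ 1 — hits 1, so not a primitive root.
g = 5: 5^198 ≡ 396; 5^132 ≡ 362; 5^36 ≡ 290 — none is 1, so 5 is a primitive root.
The smallest primitive root modulo 397 is 5.

5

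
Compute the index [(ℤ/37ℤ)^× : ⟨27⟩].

By Lagrange's theorem, ord_37(27) divides φ(37) = 37 − 1 = 36 = 2^2 · 3^2.
Divisors of 36: 1, 2, 3, 4, 6, 9, 12, 18, 36.
Check 27^d mod 37 for each divisor in increasing order:
27^1 ≡ 27 (mod 37)
27^2 ≡ 26 (mod 37)
27^3 ≡ 36 (mod 37)
27^4 ≡ 10 (mod 37)
27^6 ≡ 1 (mod 37) ✓
Thus |⟨27⟩| = ord(27) = 6.
The index is φ(37) / ord(27) = 36 / 6 = 6.

6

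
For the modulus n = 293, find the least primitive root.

φ(293) = 293 − 1 = 292 = 2^2 · 73.
Test candidates g = 2, 3, … against the prime factors q ∈ {2, 73} of φ(293): g is a generator iff g^(292/q) ≢ 1 for every such q.
g = 2: 2^146 ≡ 292; 2^4 ≡ 16 — none is 1, so 2 is a primitive root.
Hence the least primitive root of 293 is 2.

2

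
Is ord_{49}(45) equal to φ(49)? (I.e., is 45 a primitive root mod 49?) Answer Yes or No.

φ(49) = φ(7^2) = 7·(7−1) = 42 = 2 · 3 · 7.
45 is a primitive root mod 49 iff 45^(φ(49)/q) ≢ 1 for every prime q | φ(49), i.e. q ∈ {2, 3, 7}.
45^21 ≡ 48 (mod 49)  [q = 2: ≢ 1 ✓]
45^14 ≡ 30 (mod 49)  [q = 3: ≢ 1 ✓]
45^6 ≡ 29 (mod 49)  [q = 7: ≢ 1 ✓]
None equal 1, so ord_49(45) = 42: 45 is a primitive root.

Yes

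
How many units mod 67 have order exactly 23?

0

φ(67) = 67 − 1 = 66 = 2 · 3 · 11.
In a cyclic group of order 66, there are φ(d) elements of order d for each divisor d of 66, and zero for non-divisors.
Here 66 is not a multiple of 23, so there are no elements of order 23.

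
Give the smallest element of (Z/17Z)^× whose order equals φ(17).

3

φ(17) = 17 − 1 = 16 = 2^4.
g is a primitive root iff g^(16/q) ≢ 1 (mod 17) for each prime q ∈ {2}.
g = 2: 2^8 ≡ 1 — hits 1, so not a primitive root.
g = 3: 3^8 ≡ 16 — none is 1, so 3 is a primitive root.
Hence the least primitive root of 17 is 3.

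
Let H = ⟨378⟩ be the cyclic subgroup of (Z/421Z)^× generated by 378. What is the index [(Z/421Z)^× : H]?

1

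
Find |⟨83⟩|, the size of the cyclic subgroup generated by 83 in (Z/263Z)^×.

By Lagrange's theorem, ord_263(83) divides φ(263) = 263 − 1 = 262 = 2 · 131.
Divisors of 262: 1, 2, 131, 262.
Compute 83^d (mod 263) for the divisors d until we hit 1:
83^1 ≡ 83 (mod 263)
83^2 ≡ 51 (mod 263)
83^131 ≡ 1 (mod 263) ✓
So ord_263(83) = 131.

131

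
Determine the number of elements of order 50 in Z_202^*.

20

φ(202) = φ(2)·φ(101) = 1·100 = 100 = 2^2 · 5^2.
(Z/202Z)^× is cyclic (|G| = 100); a cyclic group of order m has exactly φ(d) elements of each order d | m, and none otherwise.
50 = 2 · 5^2 divides 100, and φ(50) = 20.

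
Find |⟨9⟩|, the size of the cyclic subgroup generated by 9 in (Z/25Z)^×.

10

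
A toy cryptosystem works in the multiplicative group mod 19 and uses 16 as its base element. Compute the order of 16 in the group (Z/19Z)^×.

9

Since 16 ∈ (Z/19Z)^×, its order divides φ(19) = 19 − 1 = 18 = 2 · 3^2.
Divisors of 18: 1, 2, 3, 6, 9, 18.
Compute 16^d (mod 19) for the divisors d until we hit 1:
16^1 ≡ 16
16^2 ≡ 9
16^3 ≡ 11
16^6 ≡ 7
16^9 ≡ 1
Therefore the multiplicative order of 16 modulo 19 is 9.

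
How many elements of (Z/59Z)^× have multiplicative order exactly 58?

28

φ(59) = 59 − 1 = 58 = 2 · 29.
In a cyclic group of order 58, there are φ(d) elements of order d for each divisor d of 58, and zero for non-divisors.
58 = 2 · 29 divides 58, and φ(58) = 28.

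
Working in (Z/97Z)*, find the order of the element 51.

32

By Lagrange's theorem, ord_97(51) divides φ(97) = 97 − 1 = 96 = 2^5 · 3.
Divisors of 96: 1, 2, 3, 4, 6, 8, 12, 16, 24, 32, 48, 96.
Compute 51^d (mod 97) for the divisors d until we hit 1:
51^1 ≡ 51 (mod 97)
51^2 ≡ 79 (mod 97)
51^3 ≡ 52 (mod 97)
51^4 ≡ 33 (mod 97)
51^6 ≡ 85 (mod 97)
51^8 ≡ 22 (mod 97)
51^12 ≡ 47 (mod 97)
51^16 ≡ 96 (mod 97)
51^24 ≡ 75 (mod 97)
51^32 ≡ 1 (mod 97) ✓
Therefore the multiplicative order of 51 modulo 97 is 32.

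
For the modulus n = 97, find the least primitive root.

5

φ(97) = 97 − 1 = 96 = 2^5 · 3.
Test candidates g = 2, 3, … against the prime factors q ∈ {2, 3} of φ(97): g is a generator iff g^(96/q) ≢ 1 for every such q.
g = 2: 2^48 ≡ 1 — hits 1, so not a primitive root.
g = 3: 3^48 ≡ 1 — hits 1, so not a primitive root.
g = 4: 4^48 ≡ 1 — hits 1, so not a primitive root.
g = 5: 5^48 ≡ 96; 5^32 ≡ 35 — none is 1, so 5 is a primitive root.
So 5 is the smallest generator of (Z/97Z)^×.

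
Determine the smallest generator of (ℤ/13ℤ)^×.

2

φ(13) = 13 − 1 = 12 = 2^2 · 3.
g is a primitive root iff g^(12/q) ≢ 1 (mod 13) for each prime q ∈ {2, 3}.
g = 2: 2^6 ≡ 12; 2^4 ≡ 3 — none is 1, so 2 is a primitive root.
The smallest primitive root modulo 13 is 2.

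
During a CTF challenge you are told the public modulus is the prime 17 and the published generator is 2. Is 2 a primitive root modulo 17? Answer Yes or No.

φ(17) = 17 − 1 = 16 = 2^4.
Test 2^(16/q) mod 17 for each prime factor q of 16:
2^8 ≡ 1 (mod 17)  [q = 2: ≡ 1 ✗]
The check at q = 2 fails, so 2 generates a proper subgroup.

No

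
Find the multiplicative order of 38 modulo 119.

Since 38 ∈ (Z/119Z)^×, its order divides φ(119) = φ(7·17) = (7−1)·(17−1) = 6·16 = 96 = 2^5 · 3.
Divisors of 96: 1, 2, 3, 4, 6, 8, 12, 16, 24, 32, 48, 96.
Test each divisor d:
38^1 ≡ 38
38^2 ≡ 16
38^3 ≡ 13
38^4 ≡ 18
38^6 ≡ 50
38^8 ≡ 86
38^12 ≡ 1
Hence ord(38) = 12.

12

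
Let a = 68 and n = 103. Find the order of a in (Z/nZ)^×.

51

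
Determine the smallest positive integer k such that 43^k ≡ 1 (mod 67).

22

By Lagrange's theorem, ord_67(43) divides φ(67) = 67 − 1 = 66 = 2 · 3 · 11.
Divisors of 66: 1, 2, 3, 6, 11, 22, 33, 66.
Check 43^d mod 67 for each divisor in increasing order:
43^1 ≡ 43
43^2 ≡ 40
43^3 ≡ 45
43^6 ≡ 15
43^11 ≡ 66
43^22 ≡ 1
The smallest such exponent is 22, so the order of 43 is 22.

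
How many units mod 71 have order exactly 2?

1

φ(71) = 71 − 1 = 70 = 2 · 5 · 7.
Since (Z/71Z)^× is cyclic of order 70, the number of elements of order d is φ(d) when d | 70 and 0 otherwise.
2 | 70, and φ(2) = 2 − 1 = 1.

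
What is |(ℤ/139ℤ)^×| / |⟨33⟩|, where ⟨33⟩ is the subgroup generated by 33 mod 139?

Since 33 ∈ (Z/139Z)^×, its order divides φ(139) = 139 − 1 = 138 = 2 · 3 · 23.
Divisors of 138: 1, 2, 3, 6, 23, 46, 69, 138.
Test each divisor d:
33^1 ≡ 33 (mod 139)
33^2 ≡ 116 (mod 139)
33^3 ≡ 75 (mod 139)
33^6 ≡ 65 (mod 139)
33^23 ≡ 138 (mod 139)
33^46 ≡ 1 (mod 139) ✓
Thus |⟨33⟩| = ord(33) = 46.
[(Z/139Z)^× : ⟨33⟩] = 138/46 = 3.

3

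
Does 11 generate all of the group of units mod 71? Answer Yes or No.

φ(71) = 71 − 1 = 70 = 2 · 5 · 7.
It suffices to check that the order of 11 is not a proper divisor of 70: compute 11^(70/q) for q ∈ {2, 5, 7}.
11^35 ≡ 70 (mod 71)  [q = 2: ≢ 1 ✓]
11^14 ≡ 54 (mod 71)  [q = 5: ≢ 1 ✓]
11^10 ≡ 32 (mod 71)  [q = 7: ≢ 1 ✓]
All checks pass, so 11 has order 70 and is a primitive root modulo 71.

Yes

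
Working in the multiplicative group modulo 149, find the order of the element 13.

148

By Lagrange's theorem, ord_149(13) divides φ(149) = 149 − 1 = 148 = 2^2 · 37.
Divisors of 148: 1, 2, 4, 37, 74, 148.
Evaluate successive powers at the divisors of 148:
13^1 ≡ 13 (mod 149)
13^2 ≡ 20 (mod 149)
13^4 ≡ 102 (mod 149)
13^37 ≡ 105 (mod 149)
13^74 ≡ 148 (mod 149)
13^148 ≡ 1 (mod 149) ✓
Therefore the multiplicative order of 13 modulo 149 is 148.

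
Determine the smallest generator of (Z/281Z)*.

φ(281) = 281 − 1 = 280 = 2^3 · 5 · 7.
Test candidates g = 2, 3, … against the prime factors q ∈ {2, 5, 7} of φ(281): g is a generator iff g^(280/q) ≢ 1 for every such q.
g = 2: 2^140 ≡ 1 — hits 1, so not a primitive root.
g = 3: 3^140 ≡ 280; 3^56 ≡ 86; 3^40 ≡ 249 — none is 1, so 3 is a primitive root.
So 3 is the smallest generator of (Z/281Z)^×.

3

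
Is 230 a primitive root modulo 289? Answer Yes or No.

No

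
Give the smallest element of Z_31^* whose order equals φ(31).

3

φ(31) = 31 − 1 = 30 = 2 · 3 · 5.
g is a primitive root iff g^(30/q) ≢ 1 (mod 31) for each prime q ∈ {2, 3, 5}.
g = 2: 2^15 ≡ 1 — hits 1, so not a primitive root.
g = 3: 3^15 ≡ 30; 3^10 ≡ 25; 3^6 ≡ 16 — none is 1, so 3 is a primitive root.
So 3 is the smallest generator of (Z/31Z)^×.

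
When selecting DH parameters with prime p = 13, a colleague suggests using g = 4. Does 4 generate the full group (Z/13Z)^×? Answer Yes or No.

φ(13) = 13 − 1 = 12 = 2^2 · 3.
An element g generates (Z/13Z)^× iff g^(12/q) ≢ 1 (mod 13) for each prime q ∈ {2, 3}.
4^6 ≡ 1 (mod 13)  [q = 2: ≡ 1 ✗]
4^4 ≡ 9 (mod 13)  [q = 3: ≢ 1 ✓]
The check at q = 2 fails, so 4 generates a proper subgroup.

No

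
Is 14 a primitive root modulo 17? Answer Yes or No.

φ(17) = 17 − 1 = 16 = 2^4.
It suffices to check that the order of 14 is not a proper divisor of 16: compute 14^(16/q) for q ∈ {2}.
14^8 ≡ 16 (mod 17)  [q = 2: ≢ 1 ✓]
Every test exponent gives a nontrivial residue, hence 14 generates the full group.

Yes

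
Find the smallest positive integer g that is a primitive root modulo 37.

φ(37) = 37 − 1 = 36 = 2^2 · 3^2.
Test candidates g = 2, 3, … against the prime factors q ∈ {2, 3} of φ(37): g is a generator iff g^(36/q) ≢ 1 for every such q.
g = 2: 2^18 ≡ 36; 2^12 ≡ 26 — none is 1, so 2 is a primitive root.
The smallest primitive root modulo 37 is 2.

2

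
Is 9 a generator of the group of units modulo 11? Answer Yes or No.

No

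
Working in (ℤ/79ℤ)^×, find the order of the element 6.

Since 6 ∈ (Z/79Z)^×, its order divides φ(79) = 79 − 1 = 78 = 2 · 3 · 13.
Divisors of 78: 1, 2, 3, 6, 13, 26, 39, 78.
Test each divisor d:
6^1 ≡ 6 (mod 79)
6^2 ≡ 36 (mod 79)
6^3 ≡ 58 (mod 79)
6^6 ≡ 46 (mod 79)
6^13 ≡ 56 (mod 79)
6^26 ≡ 55 (mod 79)
6^39 ≡ 78 (mod 79)
6^78 ≡ 1 (mod 79) ✓
Hence ord(6) = 78.

78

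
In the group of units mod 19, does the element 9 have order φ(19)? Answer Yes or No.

φ(19) = 19 − 1 = 18 = 2 · 3^2.
Test 9^(18/q) mod 19 for each prime factor q of 18:
9^9 ≡ 1 (mod 19)  [q = 2: ≡ 1 ✗]
9^6 ≡ 11 (mod 19)  [q = 3: ≢ 1 ✓]
9^9 ≡ 1 shows ord(9) | 9, strictly less than φ(19); not a primitive root.

No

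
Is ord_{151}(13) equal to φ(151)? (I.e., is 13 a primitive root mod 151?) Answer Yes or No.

Yes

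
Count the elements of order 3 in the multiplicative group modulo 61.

φ(61) = 61 − 1 = 60 = 2^2 · 3 · 5.
(Z/61Z)^× is cyclic (|G| = 60); a cyclic group of order m has exactly φ(d) elements of each order d | m, and none otherwise.
3 | 60, and φ(3) = 3 − 1 = 2.

2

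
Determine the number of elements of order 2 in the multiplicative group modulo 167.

φ(167) = 167 − 1 = 166 = 2 · 83.
Since (Z/167Z)^× is cyclic of order 166, the number of elements of order d is φ(d) when d | 166 and 0 otherwise.
2 | 166, and φ(2) = 2 − 1 = 1.

1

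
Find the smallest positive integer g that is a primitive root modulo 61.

2

φ(61) = 61 − 1 = 60 = 2^2 · 3 · 5.
Test candidates g = 2, 3, … against the prime factors q ∈ {2, 3, 5} of φ(61): g is a generator iff g^(60/q) ≢ 1 for every such q.
g = 2: 2^30 ≡ 60; 2^20 ≡ 47; 2^12 ≡ 9 — none is 1, so 2 is a primitive root.
Hence the least primitive root of 61 is 2.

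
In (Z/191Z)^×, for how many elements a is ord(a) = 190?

φ(191) = 191 − 1 = 190 = 2 · 5 · 19.
(Z/191Z)^× is cyclic (|G| = 190); a cyclic group of order m has exactly φ(d) elements of each order d | m, and none otherwise.
190 = 2 · 5 · 19 divides 190, and φ(190) = 72.

72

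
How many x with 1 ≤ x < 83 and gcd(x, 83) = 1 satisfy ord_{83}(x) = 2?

φ(83) = 83 − 1 = 82 = 2 · 41.
(Z/83Z)^× is cyclic (|G| = 82); a cyclic group of order m has exactly φ(d) elements of each order d | m, and none otherwise.
2 | 82, and φ(2) = 2 − 1 = 1.

1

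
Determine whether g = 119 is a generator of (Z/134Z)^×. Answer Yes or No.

φ(134) = φ(2)·φ(67) = 1·66 = 66 = 2 · 3 · 11.
Test 119^(66/q) mod 134 for each prime factor q of 66:
119^33 ≡ 133 (mod 134)  [q = 2: ≢ 1 ✓]
119^22 ≡ 1 (mod 134)  [q = 3: ≡ 1 ✗]
119^6 ≡ 89 (mod 134)  [q = 11: ≢ 1 ✓]
119^22 ≡ 1 shows ord(119) | 22, strictly less than φ(134); not a primitive root.

No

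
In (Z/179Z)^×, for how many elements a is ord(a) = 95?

φ(179) = 179 − 1 = 178 = 2 · 89.
In a cyclic group of order 178, there are φ(d) elements of order d for each divisor d of 178, and zero for non-divisors.
Since 95 ∤ 178, the count is 0.

0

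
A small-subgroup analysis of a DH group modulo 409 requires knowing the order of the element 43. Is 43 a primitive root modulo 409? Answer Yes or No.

φ(409) = 409 − 1 = 408 = 2^3 · 3 · 17.
Test 43^(408/q) mod 409 for each prime factor q of 408:
43^204 ≡ 408 (mod 409)  [q = 2: ≢ 1 ✓]
43^136 ≡ 1 (mod 409)  [q = 3: ≡ 1 ✗]
43^24 ≡ 36 (mod 409)  [q = 17: ≢ 1 ✓]
Since 43^136 ≡ 1, the order of 43 divides 136 < 408, so 43 is not a primitive root.

No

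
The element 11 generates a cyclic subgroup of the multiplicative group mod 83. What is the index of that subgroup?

2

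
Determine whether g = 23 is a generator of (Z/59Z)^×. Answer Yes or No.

φ(59) = 59 − 1 = 58 = 2 · 29.
It suffices to check that the order of 23 is not a proper divisor of 58: compute 23^(58/q) for q ∈ {2, 29}.
23^29 ≡ 58 (mod 59)  [q = 2: ≢ 1 ✓]
23^2 ≡ 57 (mod 59)  [q = 29: ≢ 1 ✓]
None equal 1, so ord_59(23) = 58: 23 is a primitive root.

Yes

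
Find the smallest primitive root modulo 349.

φ(349) = 349 − 1 = 348 = 2^2 · 3 · 29.
g is a primitive root iff g^(348/q) ≢ 1 (mod 349) for each prime q ∈ {2, 3, 29}.
g = 2: 2^174 ≡ 348; 2^116 ≡ 226; 2^12 ≡ 257 — none is 1, so 2 is a primitive root.
The smallest primitive root modulo 349 is 2.

2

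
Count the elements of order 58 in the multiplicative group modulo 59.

28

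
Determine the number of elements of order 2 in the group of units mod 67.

φ(67) = 67 − 1 = 66 = 2 · 3 · 11.
(Z/67Z)^× is cyclic (|G| = 66); a cyclic group of order m has exactly φ(d) elements of each order d | m, and none otherwise.
2 | 66, and φ(2) = 2 − 1 = 1.

1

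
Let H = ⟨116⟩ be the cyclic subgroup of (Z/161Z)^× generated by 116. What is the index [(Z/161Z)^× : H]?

ord(116) | φ(161) = φ(7·23) = (7−1)·(23−1) = 6·22 = 132 = 2^2 · 3 · 11.
Divisors of 132: 1, 2, 3, 4, 6, 11, 12, 22, 33, 44, 66, 132.
Check 116^d mod 161 for each divisor in increasing order:
116^1 ≡ 116
116^2 ≡ 93
116^3 ≡ 1
So ord_161(116) = 3, hence |⟨116⟩| = 3.
The index is φ(161) / ord(116) = 132 / 3 = 44.

44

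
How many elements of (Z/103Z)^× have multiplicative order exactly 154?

0

φ(103) = 103 − 1 = 102 = 2 · 3 · 17.
(Z/103Z)^× is cyclic (|G| = 102); a cyclic group of order m has exactly φ(d) elements of each order d | m, and none otherwise.
Since 154 ∤ 102, the count is 0.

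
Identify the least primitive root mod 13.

φ(13) = 13 − 1 = 12 = 2^2 · 3.
g is a primitive root iff g^(12/q) ≢ 1 (mod 13) for each prime q ∈ {2, 3}.
g = 2: 2^6 ≡ 12; 2^4 ≡ 3 — none is 1, so 2 is a primitive root.
The smallest primitive root modulo 13 is 2.

2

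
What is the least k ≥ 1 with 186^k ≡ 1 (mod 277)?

By Lagrange's theorem, ord_277(186) divides φ(277) = 277 − 1 = 276 = 2^2 · 3 · 23.
Divisors of 276: 1, 2, 3, 4, 6, 12, 23, 46, 69, 92, 138, 276.
Compute 186^d (mod 277) for the divisors d until we hit 1:
186^1 ≡ 186
186^2 ≡ 248
186^3 ≡ 146
186^4 ≡ 10
186^6 ≡ 264
186^12 ≡ 169
186^23 ≡ 161
186^46 ≡ 160
186^69 ≡ 276
186^92 ≡ 116
186^138 ≡ 1
The smallest such exponent is 138, so the order of 186 is 138.

138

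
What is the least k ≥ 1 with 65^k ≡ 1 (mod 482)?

ord(65) | φ(482) = φ(2)·φ(241) = 1·240 = 240 = 2^4 · 3 · 5.
Divisors of 240: 1, 2, 3, 4, 5, 6, 8, 10, 12, 15, 16, 20, 24, 30, 40, 48, 60, 80, 120, 240.
Check 65^d mod 482 for each divisor in increasing order:
65^1 ≡ 65 (mod 482)
65^2 ≡ 369 (mod 482)
65^3 ≡ 367 (mod 482)
65^4 ≡ 237 (mod 482)
65^5 ≡ 463 (mod 482)
65^6 ≡ 211 (mod 482)
65^8 ≡ 257 (mod 482)
65^10 ≡ 361 (mod 482)
65^12 ≡ 177 (mod 482)
65^15 ≡ 371 (mod 482)
65^16 ≡ 15 (mod 482)
65^20 ≡ 181 (mod 482)
65^24 ≡ 481 (mod 482)
65^30 ≡ 271 (mod 482)
65^40 ≡ 467 (mod 482)
65^48 ≡ 1 (mod 482) ✓
So ord_482(65) = 48.

48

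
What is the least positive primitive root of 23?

5

φ(23) = 23 − 1 = 22 = 2 · 11.
Test candidates g = 2, 3, … against the prime factors q ∈ {2, 11} of φ(23): g is a generator iff g^(22/q) ≢ 1 for every such q.
g = 2: 2^11 ≡ 1 — hits 1, so not a primitive root.
g = 3: 3^11 ≡ 1 — hits 1, so not a primitive root.
g = 4: 4^11 ≡ 1 — hits 1, so not a primitive root.
g = 5: 5^11 ≡ 22; 5^2 ≡ 2 — none is 1, so 5 is a primitive root.
So 5 is the smallest generator of (Z/23Z)^×.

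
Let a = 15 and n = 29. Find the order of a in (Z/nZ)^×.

28

Since 15 ∈ (Z/29Z)^×, its order divides φ(29) = 29 − 1 = 28 = 2^2 · 7.
Divisors of 28: 1, 2, 4, 7, 14, 28.
Evaluate successive powers at the divisors of 28:
15^1 ≡ 15 (mod 29)
15^2 ≡ 22 (mod 29)
15^4 ≡ 20 (mod 29)
15^7 ≡ 17 (mod 29)
15^14 ≡ 28 (mod 29)
15^28 ≡ 1 (mod 29) ✓
Hence ord(15) = 28.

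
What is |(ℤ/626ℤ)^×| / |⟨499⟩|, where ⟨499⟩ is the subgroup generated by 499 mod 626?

1

The order of 499 must divide φ(626) = φ(2)·φ(313) = 1·312 = 312 = 2^3 · 3 · 13.
Divisors of 312: 1, 2, 3, 4, 6, 8, 12, 13, 24, 26, 39, 52, 78, 104, 156, 312.
Evaluate successive powers at the divisors of 312:
499^1 ≡ 499
499^2 ≡ 479
499^3 ≡ 515
499^4 ≡ 325
499^6 ≡ 427
499^8 ≡ 457
499^12 ≡ 163
499^13 ≡ 583
499^24 ≡ 277
499^26 ≡ 597
499^39 ≡ 621
499^52 ≡ 215
499^78 ≡ 25
499^104 ≡ 527
499^156 ≡ 625
499^312 ≡ 1
The order of 499 is 312, so the subgroup it generates has 312 elements.
Index = |(Z/626Z)^×| / |⟨499⟩| = 312 / 312 = 1.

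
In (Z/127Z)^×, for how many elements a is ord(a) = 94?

φ(127) = 127 − 1 = 126 = 2 · 3^2 · 7.
In a cyclic group of order 126, there are φ(d) elements of order d for each divisor d of 126, and zero for non-divisors.
Here 126 is not a multiple of 94, so there are no elements of order 94.

0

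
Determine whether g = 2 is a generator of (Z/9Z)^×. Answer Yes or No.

φ(9) = φ(3^2) = 3·(3−1) = 6 = 2 · 3.
2 is a primitive root mod 9 iff 2^(φ(9)/q) ≢ 1 for every prime q | φ(9), i.e. q ∈ {2, 3}.
2^3 ≡ 8 (mod 9)  [q = 2: ≢ 1 ✓]
2^2 ≡ 4 (mod 9)  [q = 3: ≢ 1 ✓]
Every test exponent gives a nontrivial residue, hence 2 generates the full group.

Yes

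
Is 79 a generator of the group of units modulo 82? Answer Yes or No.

φ(82) = φ(2)·φ(41) = 1·40 = 40 = 2^3 · 5.
Test 79^(40/q) mod 82 for each prime factor q of 40:
79^20 ≡ 81 (mod 82)  [q = 2: ≢ 1 ✓]
79^8 ≡ 1 (mod 82)  [q = 5: ≡ 1 ✗]
79^8 ≡ 1 shows ord(79) | 8, strictly less than φ(82); not a primitive root.

No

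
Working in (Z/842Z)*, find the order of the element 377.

The order of 377 must divide φ(842) = φ(2)·φ(421) = 1·420 = 420 = 2^2 · 3 · 5 · 7.
Divisors of 420: 1, 2, 3, 4, 5, 6, 7, 10, 12, 14, 15, 20, 21, 28, 30, 35, 42, 60, 70, 84, 105, 140, 210, 420.
Evaluate successive powers at the divisors of 420:
377^1 ≡ 377 (mod 842)
377^2 ≡ 673 (mod 842)
377^3 ≡ 279 (mod 842)
377^4 ≡ 775 (mod 842)
377^5 ≡ 1 (mod 842) ✓
The smallest such exponent is 5, so the order of 377 is 5.

5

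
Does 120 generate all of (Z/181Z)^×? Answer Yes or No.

No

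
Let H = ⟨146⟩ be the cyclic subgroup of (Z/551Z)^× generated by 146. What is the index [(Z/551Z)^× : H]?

By Lagrange's theorem, ord_551(146) divides φ(551) = φ(19·29) = (19−1)·(29−1) = 18·28 = 504 = 2^3 · 3^2 · 7.
Divisors of 504: 1, 2, 3, 4, 6, 7, 8, 9, 12, 14, 18, 21, 24, 28, 36, 42, 56, 63, 72, 84, 126, 168, 252, 504.
Check 146^d mod 551 for each divisor in increasing order:
146^1 ≡ 146 (mod 551)
146^2 ≡ 378 (mod 551)
146^3 ≡ 88 (mod 551)
146^4 ≡ 175 (mod 551)
146^6 ≡ 30 (mod 551)
146^7 ≡ 523 (mod 551)
146^8 ≡ 320 (mod 551)
146^9 ≡ 436 (mod 551)
146^12 ≡ 349 (mod 551)
146^14 ≡ 233 (mod 551)
146^18 ≡ 1 (mod 551) ✓
The order of 146 is 18, so the subgroup it generates has 18 elements.
[(Z/551Z)^× : ⟨146⟩] = 504/18 = 28.

28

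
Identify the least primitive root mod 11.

φ(11) = 11 − 1 = 10 = 2 · 5.
Test candidates g = 2, 3, … against the prime factors q ∈ {2, 5} of φ(11): g is a generator iff g^(10/q) ≢ 1 for every such q.
g = 2: 2^5 ≡ 10; 2^2 ≡ 4 — none is 1, so 2 is a primitive root.
The smallest primitive root modulo 11 is 2.

2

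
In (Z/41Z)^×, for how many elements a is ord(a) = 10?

4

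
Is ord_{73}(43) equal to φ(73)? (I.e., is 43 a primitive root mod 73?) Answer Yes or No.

No

φ(73) = 73 − 1 = 72 = 2^3 · 3^2.
43 is a primitive root mod 73 iff 43^(φ(73)/q) ≢ 1 for every prime q | φ(73), i.e. q ∈ {2, 3}.
43^36 ≡ 72 (mod 73)  [q = 2: ≢ 1 ✓]
43^24 ≡ 1 (mod 73)  [q = 3: ≡ 1 ✗]
Since 43^24 ≡ 1, the order of 43 divides 24 < 72, so 43 is not a primitive root.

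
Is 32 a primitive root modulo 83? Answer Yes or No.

Yes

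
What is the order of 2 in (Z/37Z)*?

The order of 2 must divide φ(37) = 37 − 1 = 36 = 2^2 · 3^2.
Divisors of 36: 1, 2, 3, 4, 6, 9, 12, 18, 36.
Evaluate successive powers at the divisors of 36:
2^1 ≡ 2
2^2 ≡ 4
2^3 ≡ 8
2^4 ≡ 16
2^6 ≡ 27
2^9 ≡ 31
2^12 ≡ 26
2^18 ≡ 36
2^36 ≡ 1
Therefore the multiplicative order of 2 modulo 37 is 36.

36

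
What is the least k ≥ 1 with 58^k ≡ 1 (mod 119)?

48

Since 58 ∈ (Z/119Z)^×, its order divides φ(119) = φ(7·17) = (7−1)·(17−1) = 6·16 = 96 = 2^5 · 3.
Divisors of 96: 1, 2, 3, 4, 6, 8, 12, 16, 24, 32, 48, 96.
Evaluate successive powers at the divisors of 96:
58^1 ≡ 58
58^2 ≡ 32
58^3 ≡ 71
58^4 ≡ 72
58^6 ≡ 43
58^8 ≡ 67
58^12 ≡ 64
58^16 ≡ 86
58^24 ≡ 50
58^32 ≡ 18
58^48 ≡ 1
Therefore the multiplicative order of 58 modulo 119 is 48.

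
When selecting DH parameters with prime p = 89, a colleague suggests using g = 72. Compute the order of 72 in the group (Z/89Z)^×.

44

Since 72 ∈ (Z/89Z)^×, its order divides φ(89) = 89 − 1 = 88 = 2^3 · 11.
Divisors of 88: 1, 2, 4, 8, 11, 22, 44, 88.
Test each divisor d:
72^1 ≡ 72 (mod 89)
72^2 ≡ 22 (mod 89)
72^4 ≡ 39 (mod 89)
72^8 ≡ 8 (mod 89)
72^11 ≡ 34 (mod 89)
72^22 ≡ 88 (mod 89)
72^44 ≡ 1 (mod 89) ✓
So ord_89(72) = 44.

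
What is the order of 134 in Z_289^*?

8

By Lagrange's theorem, ord_289(134) divides φ(289) = φ(17^2) = 17·(17−1) = 272 = 2^4 · 17.
Divisors of 272: 1, 2, 4, 8, 16, 17, 34, 68, 136, 272.
Evaluate successive powers at the divisors of 272:
134^1 ≡ 134 (mod 289)
134^2 ≡ 38 (mod 289)
134^4 ≡ 288 (mod 289)
134^8 ≡ 1 (mod 289) ✓
Therefore the multiplicative order of 134 modulo 289 is 8.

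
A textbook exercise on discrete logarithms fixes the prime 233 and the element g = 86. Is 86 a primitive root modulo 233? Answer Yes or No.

φ(233) = 233 − 1 = 232 = 2^3 · 29.
Test 86^(232/q) mod 233 for each prime factor q of 232:
86^116 ≡ 232 (mod 233)  [q = 2: ≢ 1 ✓]
86^8 ≡ 74 (mod 233)  [q = 29: ≢ 1 ✓]
Every test exponent gives a nontrivial residue, hence 86 generates the full group.

Yes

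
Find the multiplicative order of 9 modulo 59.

The order of 9 must divide φ(59) = 59 − 1 = 58 = 2 · 29.
Divisors of 58: 1, 2, 29, 58.
Evaluate successive powers at the divisors of 58:
9^1 ≡ 9 (mod 59)
9^2 ≡ 22 (mod 59)
9^29 ≡ 1 (mod 59) ✓
Therefore the multiplicative order of 9 modulo 59 is 29.

29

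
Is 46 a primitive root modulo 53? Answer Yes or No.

No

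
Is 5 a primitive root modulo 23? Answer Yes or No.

φ(23) = 23 − 1 = 22 = 2 · 11.
Test 5^(22/q) mod 23 for each prime factor q of 22:
5^11 ≡ 22 (mod 23)  [q = 2: ≢ 1 ✓]
5^2 ≡ 2 (mod 23)  [q = 11: ≢ 1 ✓]
All checks pass, so 5 has order 22 and is a primitive root modulo 23.

Yes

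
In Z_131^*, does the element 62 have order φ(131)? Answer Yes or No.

No

φ(131) = 131 − 1 = 130 = 2 · 5 · 13.
An element g generates (Z/131Z)^× iff g^(130/q) ≢ 1 (mod 131) for each prime q ∈ {2, 5, 13}.
62^65 ≡ 1 (mod 131)  [q = 2: ≡ 1 ✗]
62^26 ≡ 1 (mod 131)  [q = 5: ≡ 1 ✗]
62^10 ≡ 84 (mod 131)  [q = 13: ≢ 1 ✓]
The check at q = 2 fails, so 62 generates a proper subgroup.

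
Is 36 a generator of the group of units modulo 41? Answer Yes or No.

No

φ(41) = 41 − 1 = 40 = 2^3 · 5.
Test 36^(40/q) mod 41 for each prime factor q of 40:
36^20 ≡ 1 (mod 41)  [q = 2: ≡ 1 ✗]
36^8 ≡ 18 (mod 41)  [q = 5: ≢ 1 ✓]
Since 36^20 ≡ 1, the order of 36 divides 20 < 40, so 36 is not a primitive root.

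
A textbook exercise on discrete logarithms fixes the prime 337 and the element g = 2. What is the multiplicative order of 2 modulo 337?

ord(2) | φ(337) = 337 − 1 = 336 = 2^4 · 3 · 7.
Divisors of 336: 1, 2, 3, 4, 6, 7, 8, 12, 14, 16, 21, 24, 28, 42, 48, 56, 84, 112, 168, 336.
Test each divisor d:
2^1 ≡ 2 (mod 337)
2^2 ≡ 4 (mod 337)
2^3 ≡ 8 (mod 337)
2^4 ≡ 16 (mod 337)
2^6 ≡ 64 (mod 337)
2^7 ≡ 128 (mod 337)
2^8 ≡ 256 (mod 337)
2^12 ≡ 52 (mod 337)
2^14 ≡ 208 (mod 337)
2^16 ≡ 158 (mod 337)
2^21 ≡ 1 (mod 337) ✓
The smallest such exponent is 21, so the order of 2 is 21.

21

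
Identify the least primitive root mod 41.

φ(41) = 41 − 1 = 40 = 2^3 · 5.
Test candidates g = 2, 3, … against the prime factors q ∈ {2, 5} of φ(41): g is a generator iff g^(40/q) ≢ 1 for every such q.
g = 2: 2^20 ≡ 1 — hits 1, so not a primitive root.
g = 3: 3^20 ≡ 40; 3^8 ≡ 1 — hits 1, so not a primitive root.
g = 4: 4^20 ≡ 1 — hits 1, so not a primitive root.
g = 5: 5^20 ≡ 1 — hits 1, so not a primitive root.
g = 6: 6^20 ≡ 40; 6^8 ≡ 10 — none is 1, so 6 is a primitive root.
The smallest primitive root modulo 41 is 6.

6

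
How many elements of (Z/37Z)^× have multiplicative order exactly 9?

6

φ(37) = 37 − 1 = 36 = 2^2 · 3^2.
Since (Z/37Z)^× is cyclic of order 36, the number of elements of order d is φ(d) when d | 36 and 0 otherwise.
9 = 3^2 divides 36, and φ(9) = 6.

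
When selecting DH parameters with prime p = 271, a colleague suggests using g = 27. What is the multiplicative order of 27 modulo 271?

10

Since 27 ∈ (Z/271Z)^×, its order divides φ(271) = 271 − 1 = 270 = 2 · 3^3 · 5.
Divisors of 270: 1, 2, 3, 5, 6, 9, 10, 15, 18, 27, 30, 45, 54, 90, 135, 270.
Check 27^d mod 271 for each divisor in increasing order:
27^1 ≡ 27 (mod 271)
27^2 ≡ 187 (mod 271)
27^3 ≡ 171 (mod 271)
27^5 ≡ 270 (mod 271)
27^6 ≡ 244 (mod 271)
27^9 ≡ 261 (mod 271)
27^10 ≡ 1 (mod 271) ✓
Hence ord(27) = 10.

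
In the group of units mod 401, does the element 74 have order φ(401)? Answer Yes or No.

Yes

φ(401) = 401 − 1 = 400 = 2^4 · 5^2.
It suffices to check that the order of 74 is not a proper divisor of 400: compute 74^(400/q) for q ∈ {2, 5}.
74^200 ≡ 400 (mod 401)  [q = 2: ≢ 1 ✓]
74^80 ≡ 39 (mod 401)  [q = 5: ≢ 1 ✓]
All checks pass, so 74 has order 400 and is a primitive root modulo 401.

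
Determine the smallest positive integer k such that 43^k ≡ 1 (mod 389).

388

The order of 43 must divide φ(389) = 389 − 1 = 388 = 2^2 · 97.
Divisors of 388: 1, 2, 4, 97, 194, 388.
Check 43^d mod 389 for each divisor in increasing order:
43^1 ≡ 43
43^2 ≡ 293
43^4 ≡ 269
43^97 ≡ 115
43^194 ≡ 388
43^388 ≡ 1
The smallest such exponent is 388, so the order of 43 is 388.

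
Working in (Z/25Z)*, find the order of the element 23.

20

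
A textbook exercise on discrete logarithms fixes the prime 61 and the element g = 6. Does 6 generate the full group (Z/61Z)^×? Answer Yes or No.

φ(61) = 61 − 1 = 60 = 2^2 · 3 · 5.
An element g generates (Z/61Z)^× iff g^(60/q) ≢ 1 (mod 61) for each prime q ∈ {2, 3, 5}.
6^30 ≡ 60 (mod 61)  [q = 2: ≢ 1 ✓]
6^20 ≡ 47 (mod 61)  [q = 3: ≢ 1 ✓]
6^12 ≡ 20 (mod 61)  [q = 5: ≢ 1 ✓]
None equal 1, so ord_61(6) = 60: 6 is a primitive root.

Yes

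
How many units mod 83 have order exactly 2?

φ(83) = 83 − 1 = 82 = 2 · 41.
(Z/83Z)^× is cyclic (|G| = 82); a cyclic group of order m has exactly φ(d) elements of each order d | m, and none otherwise.
2 | 82, and φ(2) = 2 − 1 = 1.

1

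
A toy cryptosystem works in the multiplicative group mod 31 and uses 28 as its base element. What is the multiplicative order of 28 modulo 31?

ord(28) | φ(31) = 31 − 1 = 30 = 2 · 3 · 5.
Divisors of 30: 1, 2, 3, 5, 6, 10, 15, 30.
Evaluate successive powers at the divisors of 30:
28^1 ≡ 28 (mod 31)
28^2 ≡ 9 (mod 31)
28^3 ≡ 4 (mod 31)
28^5 ≡ 5 (mod 31)
28^6 ≡ 16 (mod 31)
28^10 ≡ 25 (mod 31)
28^15 ≡ 1 (mod 31) ✓
Therefore the multiplicative order of 28 modulo 31 is 15.

15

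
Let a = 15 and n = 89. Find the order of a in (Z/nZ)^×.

88

ord(15) | φ(89) = 89 − 1 = 88 = 2^3 · 11.
Divisors of 88: 1, 2, 4, 8, 11, 22, 44, 88.
Compute 15^d (mod 89) for the divisors d until we hit 1:
15^1 ≡ 15 (mod 89)
15^2 ≡ 47 (mod 89)
15^4 ≡ 73 (mod 89)
15^8 ≡ 78 (mod 89)
15^11 ≡ 77 (mod 89)
15^22 ≡ 55 (mod 89)
15^44 ≡ 88 (mod 89)
15^88 ≡ 1 (mod 89) ✓
So ord_89(15) = 88.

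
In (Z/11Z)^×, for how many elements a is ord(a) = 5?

4

φ(11) = 11 − 1 = 10 = 2 · 5.
In a cyclic group of order 10, there are φ(d) elements of order d for each divisor d of 10, and zero for non-divisors.
5 | 10, and φ(5) = 5 − 1 = 4.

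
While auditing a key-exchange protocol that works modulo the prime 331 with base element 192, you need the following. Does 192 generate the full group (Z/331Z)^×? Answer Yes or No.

Yes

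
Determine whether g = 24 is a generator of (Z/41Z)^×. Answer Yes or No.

Yes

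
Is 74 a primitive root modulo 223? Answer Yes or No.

No

φ(223) = 223 − 1 = 222 = 2 · 3 · 37.
74 is a primitive root mod 223 iff 74^(φ(223)/q) ≢ 1 for every prime q | φ(223), i.e. q ∈ {2, 3, 37}.
74^111 ≡ 1 (mod 223)  [q = 2: ≡ 1 ✗]
74^74 ≡ 39 (mod 223)  [q = 3: ≢ 1 ✓]
74^6 ≡ 197 (mod 223)  [q = 37: ≢ 1 ✓]
74^111 ≡ 1 shows ord(74) | 111, strictly less than φ(223); not a primitive root.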